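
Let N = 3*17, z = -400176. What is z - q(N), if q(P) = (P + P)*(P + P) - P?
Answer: -410529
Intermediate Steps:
N = 51
q(P) = -P + 4*P² (q(P) = (2*P)*(2*P) - P = 4*P² - P = -P + 4*P²)
z - q(N) = -400176 - 51*(-1 + 4*51) = -400176 - 51*(-1 + 204) = -400176 - 51*203 = -400176 - 1*10353 = -400176 - 10353 = -410529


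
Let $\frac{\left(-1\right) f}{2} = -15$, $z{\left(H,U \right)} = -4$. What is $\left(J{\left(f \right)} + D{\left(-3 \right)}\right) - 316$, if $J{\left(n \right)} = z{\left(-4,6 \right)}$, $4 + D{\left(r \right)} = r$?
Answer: $-327$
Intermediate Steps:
$f = 30$ ($f = \left(-2\right) \left(-15\right) = 30$)
$D{\left(r \right)} = -4 + r$
$J{\left(n \right)} = -4$
$\left(J{\left(f \right)} + D{\left(-3 \right)}\right) - 316 = \left(-4 - 7\right) - 316 = -11 - 316 = -327$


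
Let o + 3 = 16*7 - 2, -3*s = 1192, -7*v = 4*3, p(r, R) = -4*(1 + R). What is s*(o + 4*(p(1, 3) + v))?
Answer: -301576/21 ≈ -14361.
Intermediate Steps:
p(r, R) = -4 - 4*R
v = -12/7 (v = -4*3/7 = -⅐*12 = -12/7 ≈ -1.7143)
s = -1192/3 (s = -⅓*1192 = -1192/3 ≈ -397.33)
o = 107 (o = -3 + (16*7 - 2) = -3 + (112 - 2) = -3 + 110 = 107)
s*(o + 4*(p(1, 3) + v)) = -1192*(107 + 4*((-4 - 4*3) - 12/7))/3 = -1192*(107 + 4*((-4 - 12) - 12/7))/3 = -1192*(107 + 4*(-16 - 12/7))/3 = -1192*(107 + 4*(-124/7))/3 = -1192*(107 - 496/7)/3 = -1192/3*253/7 = -301576/21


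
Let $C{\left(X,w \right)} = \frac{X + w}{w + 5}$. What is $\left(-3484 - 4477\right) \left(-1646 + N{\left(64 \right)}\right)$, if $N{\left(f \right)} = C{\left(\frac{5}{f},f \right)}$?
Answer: $\frac{19277919745}{1472} \approx 1.3096 \cdot 10^{7}$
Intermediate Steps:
$C{\left(X,w \right)} = \frac{X + w}{5 + w}$
$N{\left(f \right)} = \frac{f + \frac{5}{f}}{5 + f}$ ($N{\left(f \right)} = \frac{\frac{5}{f} + f}{5 + f} = \frac{f + \frac{5}{f}}{5 + f}$)
$\left(-3484 - 4477\right) \left(-1646 + N{\left(64 \right)}\right) = \left(-3484 - 4477\right) \left(-1646 + \frac{5 + 64^{2}}{64 \left(5 + 64\right)}\right) = - 7961 \left(-1646 + \frac{5 + 4096}{64 \cdot 69}\right) = - 7961 \left(-1646 + \frac{1}{64} \cdot \frac{1}{69} \cdot 4101\right) = - 7961 \left(-1646 + \frac{1367}{1472}\right) = \left(-7961\right) \left(- \frac{2421545}{1472}\right) = \frac{19277919745}{1472}$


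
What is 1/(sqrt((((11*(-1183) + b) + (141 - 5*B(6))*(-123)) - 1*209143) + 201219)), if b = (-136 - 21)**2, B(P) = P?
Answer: -I*sqrt(9941)/9941 ≈ -0.01003*I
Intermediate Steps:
b = 24649 (b = (-157)**2 = 24649)
1/(sqrt((((11*(-1183) + b) + (141 - 5*B(6))*(-123)) - 1*209143) + 201219)) = 1/(sqrt((((11*(-1183) + 24649) + (141 - 5*6)*(-123)) - 1*209143) + 201219)) = 1/(sqrt((((-13013 + 24649) + (141 - 30)*(-123)) - 209143) + 201219)) = 1/(sqrt(((11636 + 111*(-123)) - 209143) + 201219)) = 1/(sqrt(((11636 - 13653) - 209143) + 201219)) = 1/(sqrt((-2017 - 209143) + 201219)) = 1/(sqrt(-211160 + 201219)) = 1/(sqrt(-9941)) = 1/(I*sqrt(9941)) = -I*sqrt(9941)/9941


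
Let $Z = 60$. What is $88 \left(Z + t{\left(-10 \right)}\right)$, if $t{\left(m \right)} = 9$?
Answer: $6072$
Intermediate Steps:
$88 \left(Z + t{\left(-10 \right)}\right) = 88 \left(60 + 9\right) = 88 \cdot 69 = 6072$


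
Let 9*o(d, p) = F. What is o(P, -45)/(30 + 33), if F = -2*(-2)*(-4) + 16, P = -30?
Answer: 0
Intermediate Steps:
F = 0 (F = 4*(-4) + 16 = -16 + 16 = 0)
o(d, p) = 0 (o(d, p) = (⅑)*0 = 0)
o(P, -45)/(30 + 33) = 0/(30 + 33) = 0/63 = 0*(1/63) = 0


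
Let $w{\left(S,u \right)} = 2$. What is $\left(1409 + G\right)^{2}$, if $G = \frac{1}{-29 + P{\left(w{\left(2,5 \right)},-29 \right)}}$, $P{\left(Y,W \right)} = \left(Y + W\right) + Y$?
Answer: $\frac{5788927225}{2916} \approx 1.9852 \cdot 10^{6}$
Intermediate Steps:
$P{\left(Y,W \right)} = W + 2 Y$ ($P{\left(Y,W \right)} = \left(W + Y\right) + Y = W + 2 Y$)
$G = - \frac{1}{54}$ ($G = \frac{1}{-29 + \left(-29 + 2 \cdot 2\right)} = \frac{1}{-29 + \left(-29 + 4\right)} = \frac{1}{-29 - 25} = \frac{1}{-54} = - \frac{1}{54} \approx -0.018519$)
$\left(1409 + G\right)^{2} = \left(1409 - \frac{1}{54}\right)^{2} = \left(\frac{76085}{54}\right)^{2} = \frac{5788927225}{2916}$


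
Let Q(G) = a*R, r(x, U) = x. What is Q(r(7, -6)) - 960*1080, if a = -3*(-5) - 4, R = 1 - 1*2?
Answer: -1036811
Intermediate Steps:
R = -1 (R = 1 - 2 = -1)
a = 11 (a = 15 - 4 = 11)
Q(G) = -11 (Q(G) = 11*(-1) = -11)
Q(r(7, -6)) - 960*1080 = -11 - 960*1080 = -11 - 1036800 = -1036811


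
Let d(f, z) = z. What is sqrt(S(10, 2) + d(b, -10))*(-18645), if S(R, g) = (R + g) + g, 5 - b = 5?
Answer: -37290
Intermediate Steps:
b = 0 (b = 5 - 1*5 = 5 - 5 = 0)
S(R, g) = R + 2*g
sqrt(S(10, 2) + d(b, -10))*(-18645) = sqrt((10 + 2*2) - 10)*(-18645) = sqrt((10 + 4) - 10)*(-18645) = sqrt(14 - 10)*(-18645) = sqrt(4)*(-18645) = 2*(-18645) = -37290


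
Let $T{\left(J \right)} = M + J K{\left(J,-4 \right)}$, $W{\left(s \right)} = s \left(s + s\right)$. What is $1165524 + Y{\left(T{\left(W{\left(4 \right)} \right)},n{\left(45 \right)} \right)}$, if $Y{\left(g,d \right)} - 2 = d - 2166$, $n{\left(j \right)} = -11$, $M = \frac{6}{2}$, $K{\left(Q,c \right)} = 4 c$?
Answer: $1163349$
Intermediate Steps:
$W{\left(s \right)} = 2 s^{2}$ ($W{\left(s \right)} = s 2 s = 2 s^{2}$)
$M = 3$ ($M = 6 \cdot \frac{1}{2} = 3$)
$T{\left(J \right)} = 3 - 16 J$ ($T{\left(J \right)} = 3 + J 4 \left(-4\right) = 3 + J \left(-16\right) = 3 - 16 J$)
$Y{\left(g,d \right)} = -2164 + d$ ($Y{\left(g,d \right)} = 2 + \left(d - 2166\right) = 2 + \left(-2166 + d\right) = -2164 + d$)
$1165524 + Y{\left(T{\left(W{\left(4 \right)} \right)},n{\left(45 \right)} \right)} = 1165524 - 2175 = 1163349$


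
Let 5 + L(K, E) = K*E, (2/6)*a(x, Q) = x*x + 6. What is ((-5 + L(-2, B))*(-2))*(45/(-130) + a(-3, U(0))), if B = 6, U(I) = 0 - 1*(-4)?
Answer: 25542/13 ≈ 1964.8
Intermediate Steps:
U(I) = 4 (U(I) = 0 + 4 = 4)
a(x, Q) = 18 + 3*x**2 (a(x, Q) = 3*(x*x + 6) = 3*(x**2 + 6) = 3*(6 + x**2) = 18 + 3*x**2)
L(K, E) = -5 + E*K (L(K, E) = -5 + K*E = -5 + E*K)
((-5 + L(-2, B))*(-2))*(45/(-130) + a(-3, U(0))) = ((-5 + (-5 + 6*(-2)))*(-2))*(45/(-130) + (18 + 3*(-3)**2)) = ((-5 + (-5 - 12))*(-2))*(45*(-1/130) + (18 + 3*9)) = ((-5 - 17)*(-2))*(-9/26 + (18 + 27)) = (-22*(-2))*(-9/26 + 45) = 44*(1161/26) = 25542/13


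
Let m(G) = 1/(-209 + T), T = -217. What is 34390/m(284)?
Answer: -14650140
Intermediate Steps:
m(G) = -1/426 (m(G) = 1/(-209 - 217) = 1/(-426) = -1/426)
34390/m(284) = 34390/(-1/426) = 34390*(-426) = -14650140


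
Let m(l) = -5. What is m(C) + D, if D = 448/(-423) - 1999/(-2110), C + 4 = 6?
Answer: -4562353/892530 ≈ -5.1117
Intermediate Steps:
C = 2 (C = -4 + 6 = 2)
D = -99703/892530 (D = 448*(-1/423) - 1999*(-1/2110) = -448/423 + 1999/2110 = -99703/892530 ≈ -0.11171)
m(C) + D = -5 - 99703/892530 = -4562353/892530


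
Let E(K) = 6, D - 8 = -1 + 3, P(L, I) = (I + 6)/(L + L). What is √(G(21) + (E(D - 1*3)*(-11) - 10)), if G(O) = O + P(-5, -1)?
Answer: I*√222/2 ≈ 7.4498*I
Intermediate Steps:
P(L, I) = (6 + I)/(2*L) (P(L, I) = (6 + I)/((2*L)) = (6 + I)*(1/(2*L)) = (6 + I)/(2*L))
D = 10 (D = 8 + (-1 + 3) = 8 + 2 = 10)
G(O) = -½ + O (G(O) = O + (½)*(6 - 1)/(-5) = O + (½)*(-⅕)*5 = O - ½ = -½ + O)
√(G(21) + (E(D - 1*3)*(-11) - 10)) = √((-½ + 21) + (6*(-11) - 10)) = √(41/2 + (-66 - 10)) = √(41/2 - 76) = √(-111/2) = I*√222/2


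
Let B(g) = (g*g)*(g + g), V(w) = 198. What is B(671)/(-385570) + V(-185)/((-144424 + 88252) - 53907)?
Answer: -3695132578511/2357953335 ≈ -1567.1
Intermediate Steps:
B(g) = 2*g³ (B(g) = g²*(2*g) = 2*g³)
B(671)/(-385570) + V(-185)/((-144424 + 88252) - 53907) = (2*671³)/(-385570) + 198/((-144424 + 88252) - 53907) = (2*302111711)*(-1/385570) + 198/(-56172 - 53907) = 604223422*(-1/385570) + 198/(-110079) = -302111711/192785 + 198*(-1/110079) = -302111711/192785 - 22/12231 = -3695132578511/2357953335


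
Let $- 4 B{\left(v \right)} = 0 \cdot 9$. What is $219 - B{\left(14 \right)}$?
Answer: $219$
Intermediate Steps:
$B{\left(v \right)} = 0$ ($B{\left(v \right)} = - \frac{0 \cdot 9}{4} = \left(- \frac{1}{4}\right) 0 = 0$)
$219 - B{\left(14 \right)} = 219 - 0 = 219 + 0 = 219$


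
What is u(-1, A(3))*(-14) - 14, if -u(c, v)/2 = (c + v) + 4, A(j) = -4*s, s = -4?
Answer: 518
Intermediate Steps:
A(j) = 16 (A(j) = -4*(-4) = 16)
u(c, v) = -8 - 2*c - 2*v (u(c, v) = -2*((c + v) + 4) = -2*(4 + c + v) = -8 - 2*c - 2*v)
u(-1, A(3))*(-14) - 14 = (-8 - 2*(-1) - 2*16)*(-14) - 14 = (-8 + 2 - 32)*(-14) - 14 = -38*(-14) - 14 = 532 - 14 = 518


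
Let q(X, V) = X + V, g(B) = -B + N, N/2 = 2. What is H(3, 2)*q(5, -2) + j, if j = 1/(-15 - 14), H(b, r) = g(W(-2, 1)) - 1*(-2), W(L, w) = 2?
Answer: 347/29 ≈ 11.966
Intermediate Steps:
N = 4 (N = 2*2 = 4)
g(B) = 4 - B (g(B) = -B + 4 = 4 - B)
H(b, r) = 4 (H(b, r) = (4 - 1*2) - 1*(-2) = (4 - 2) + 2 = 2 + 2 = 4)
j = -1/29 (j = 1/(-29) = -1/29 ≈ -0.034483)
q(X, V) = V + X
H(3, 2)*q(5, -2) + j = 4*(-2 + 5) - 1/29 = 4*3 - 1/29 = 12 - 1/29 = 347/29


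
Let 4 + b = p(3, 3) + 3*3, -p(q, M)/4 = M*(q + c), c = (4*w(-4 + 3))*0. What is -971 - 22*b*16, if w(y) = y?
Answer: 9941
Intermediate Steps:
c = 0 (c = (4*(-4 + 3))*0 = (4*(-1))*0 = -4*0 = 0)
p(q, M) = -4*M*q (p(q, M) = -4*M*(q + 0) = -4*M*q)
b = -31 (b = -4 + (-4*3*3 + 3*3) = -4 + (-36 + 9) = -4 - 27 = -31)
-971 - 22*b*16 = -971 - 22*(-31)*16 = -971 - (-682)*16 = -971 - 1*(-10912) = -971 + 10912 = 9941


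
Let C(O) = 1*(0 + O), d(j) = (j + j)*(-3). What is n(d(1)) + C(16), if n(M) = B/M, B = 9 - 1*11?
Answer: 49/3 ≈ 16.333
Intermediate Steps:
B = -2 (B = 9 - 11 = -2)
d(j) = -6*j (d(j) = (2*j)*(-3) = -6*j)
C(O) = O (C(O) = 1*O = O)
n(M) = -2/M
n(d(1)) + C(16) = -2/((-6*1)) + 16 = -2/(-6) + 16 = -2*(-⅙) + 16 = ⅓ + 16 = 49/3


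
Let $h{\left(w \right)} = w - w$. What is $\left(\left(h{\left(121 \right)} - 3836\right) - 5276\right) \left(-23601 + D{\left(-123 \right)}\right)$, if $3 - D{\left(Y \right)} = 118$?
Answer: $216100192$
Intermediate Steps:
$h{\left(w \right)} = 0$
$D{\left(Y \right)} = -115$ ($D{\left(Y \right)} = 3 - 118 = -115$)
$\left(\left(h{\left(121 \right)} - 3836\right) - 5276\right) \left(-23601 + D{\left(-123 \right)}\right) = \left(\left(0 - 3836\right) - 5276\right) \left(-23601 - 115\right) = \left(\left(0 - 3836\right) - 5276\right) \left(-23716\right) = \left(-3836 - 5276\right) \left(-23716\right) = \left(-9112\right) \left(-23716\right) = 216100192$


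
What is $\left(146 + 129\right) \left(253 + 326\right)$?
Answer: $159225$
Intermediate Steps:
$\left(146 + 129\right) \left(253 + 326\right) = 275 \cdot 579 = 159225$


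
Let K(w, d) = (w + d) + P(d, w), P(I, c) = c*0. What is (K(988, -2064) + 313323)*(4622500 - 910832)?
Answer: 1158957197996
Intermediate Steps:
P(I, c) = 0
K(w, d) = d + w (K(w, d) = (w + d) + 0 = (d + w) + 0 = d + w)
(K(988, -2064) + 313323)*(4622500 - 910832) = ((-2064 + 988) + 313323)*(4622500 - 910832) = (-1076 + 313323)*3711668 = 312247*3711668 = 1158957197996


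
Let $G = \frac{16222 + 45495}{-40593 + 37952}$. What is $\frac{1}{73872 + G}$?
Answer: $\frac{2641}{195034235} \approx 1.3541 \cdot 10^{-5}$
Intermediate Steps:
$G = - \frac{61717}{2641}$ ($G = \frac{61717}{-2641} = 61717 \left(- \frac{1}{2641}\right) = - \frac{61717}{2641} \approx -23.369$)
$\frac{1}{73872 + G} = \frac{1}{73872 - \frac{61717}{2641}} = \frac{1}{\frac{195034235}{2641}} = \frac{2641}{195034235}$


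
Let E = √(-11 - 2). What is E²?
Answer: -13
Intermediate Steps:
E = I*√13 (E = √(-13) = I*√13 ≈ 3.6056*I)
E² = (I*√13)² = -13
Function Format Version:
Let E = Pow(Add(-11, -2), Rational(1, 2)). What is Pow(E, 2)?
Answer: -13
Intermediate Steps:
E = Mul(I, Pow(13, Rational(1, 2))) (E = Pow(-13, Rational(1, 2)) = Mul(I, Pow(13, Rational(1, 2))) ≈ Mul(3.6056, I))
Pow(E, 2) = Pow(Mul(I, Pow(13, Rational(1, 2))), 2) = -13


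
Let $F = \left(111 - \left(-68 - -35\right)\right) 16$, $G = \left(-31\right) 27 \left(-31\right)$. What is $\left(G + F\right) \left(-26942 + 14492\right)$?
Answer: $-351724950$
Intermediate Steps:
$G = 25947$ ($G = \left(-837\right) \left(-31\right) = 25947$)
$F = 2304$ ($F = \left(111 - \left(-68 + 35\right)\right) 16 = \left(111 - -33\right) 16 = \left(111 + 33\right) 16 = 144 \cdot 16 = 2304$)
$\left(G + F\right) \left(-26942 + 14492\right) = \left(25947 + 2304\right) \left(-26942 + 14492\right) = 28251 \left(-12450\right) = -351724950$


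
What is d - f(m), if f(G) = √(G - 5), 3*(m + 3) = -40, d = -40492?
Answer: -40492 - 8*I*√3/3 ≈ -40492.0 - 4.6188*I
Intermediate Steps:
m = -49/3 (m = -3 + (⅓)*(-40) = -3 - 40/3 = -49/3 ≈ -16.333)
f(G) = √(-5 + G)
d - f(m) = -40492 - √(-5 - 49/3) = -40492 - √(-64/3) = -40492 - 8*I*√3/3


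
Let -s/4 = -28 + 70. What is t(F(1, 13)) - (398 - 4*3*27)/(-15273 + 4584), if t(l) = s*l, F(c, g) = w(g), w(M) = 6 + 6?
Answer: -21548950/10689 ≈ -2016.0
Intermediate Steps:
w(M) = 12
F(c, g) = 12
s = -168 (s = -4*(-28 + 70) = -4*42 = -168)
t(l) = -168*l
t(F(1, 13)) - (398 - 4*3*27)/(-15273 + 4584) = -168*12 - (398 - 4*3*27)/(-15273 + 4584) = -2016 - (398 - 12*27)/(-10689) = -2016 - (398 - 324)*(-1)/10689 = -2016 - 74*(-1)/10689 = -2016 - 1*(-74/10689) = -2016 + 74/10689 = -21548950/10689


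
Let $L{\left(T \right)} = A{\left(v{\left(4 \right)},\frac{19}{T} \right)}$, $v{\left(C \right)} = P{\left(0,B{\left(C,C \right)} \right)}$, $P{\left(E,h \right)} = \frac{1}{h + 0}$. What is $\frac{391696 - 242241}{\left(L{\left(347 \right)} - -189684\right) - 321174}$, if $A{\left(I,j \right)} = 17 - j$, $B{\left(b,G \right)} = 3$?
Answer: $- \frac{10372177}{9124230} \approx -1.1368$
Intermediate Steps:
$P{\left(E,h \right)} = \frac{1}{h}$
$v{\left(C \right)} = \frac{1}{3}$
$L{\left(T \right)} = 17 - \frac{19}{T}$
$\frac{391696 - 242241}{\left(L{\left(347 \right)} - -189684\right) - 321174} = \frac{391696 - 242241}{\left(\left(17 - \frac{19}{347}\right) - -189684\right) - 321174} = \frac{149455}{\left(\left(17 - \frac{19}{347}\right) + 189684\right) - 321174} = \frac{149455}{\left(\frac{5880}{347} + 189684\right) - 321174} = \frac{149455}{\frac{65826228}{347} - 321174} = \frac{149455}{- \frac{45621150}{347}} = 149455 \left(- \frac{347}{45621150}\right) = - \frac{10372177}{9124230}$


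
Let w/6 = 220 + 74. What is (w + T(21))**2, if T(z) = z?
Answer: 3186225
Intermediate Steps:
w = 1764 (w = 6*(220 + 74) = 6*294 = 1764)
(w + T(21))**2 = (1764 + 21)**2 = 1785**2 = 3186225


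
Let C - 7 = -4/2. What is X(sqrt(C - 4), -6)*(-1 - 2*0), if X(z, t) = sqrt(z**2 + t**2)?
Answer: -sqrt(37) ≈ -6.0828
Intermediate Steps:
C = 5 (C = 7 - 4/2 = 7 - 4*1/2 = 7 - 2 = 5)
X(z, t) = sqrt(t**2 + z**2)
X(sqrt(C - 4), -6)*(-1 - 2*0) = sqrt((-6)**2 + (sqrt(5 - 4))**2)*(-1 - 2*0) = sqrt(36 + (sqrt(1))**2)*(-1 + 0) = sqrt(36 + 1**2)*(-1) = sqrt(36 + 1)*(-1) = sqrt(37)*(-1) = -sqrt(37)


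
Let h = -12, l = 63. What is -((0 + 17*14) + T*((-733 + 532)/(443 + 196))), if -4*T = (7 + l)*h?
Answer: -12208/71 ≈ -171.94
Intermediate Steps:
T = 210 (T = -(7 + 63)*(-12)/4 = -35*(-12)/2 = -1/4*(-840) = 210)
-((0 + 17*14) + T*((-733 + 532)/(443 + 196))) = -((0 + 17*14) + 210*((-733 + 532)/(443 + 196))) = -((0 + 238) + 210*(-201/639)) = -(238 + 210*(-201*1/639)) = -(238 + 210*(-67/213)) = -(238 - 4690/71) = -1*12208/71 = -12208/71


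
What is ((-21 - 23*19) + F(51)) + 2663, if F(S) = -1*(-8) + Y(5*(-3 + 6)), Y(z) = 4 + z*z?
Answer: 2442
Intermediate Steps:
Y(z) = 4 + z²
F(S) = 237 (F(S) = -1*(-8) + (4 + (5*(-3 + 6))²) = 8 + (4 + (5*3)²) = 8 + (4 + 15²) = 8 + (4 + 225) = 8 + 229 = 237)
((-21 - 23*19) + F(51)) + 2663 = ((-21 - 23*19) + 237) + 2663 = ((-21 - 437) + 237) + 2663 = (-458 + 237) + 2663 = -221 + 2663 = 2442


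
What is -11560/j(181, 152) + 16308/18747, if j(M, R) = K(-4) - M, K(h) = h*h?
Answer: 4875692/68739 ≈ 70.931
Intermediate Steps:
K(h) = h²
j(M, R) = 16 - M (j(M, R) = (-4)² - M = 16 - M)
-11560/j(181, 152) + 16308/18747 = -11560/(16 - 1*181) + 16308/18747 = -11560/(16 - 181) + 16308*(1/18747) = -11560/(-165) + 1812/2083 = -11560*(-1/165) + 1812/2083 = 2312/33 + 1812/2083 = 4875692/68739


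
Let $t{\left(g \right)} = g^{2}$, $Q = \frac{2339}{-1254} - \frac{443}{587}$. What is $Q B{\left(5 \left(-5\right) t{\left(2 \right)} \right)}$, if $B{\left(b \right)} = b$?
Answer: $\frac{96425750}{368049} \approx 261.99$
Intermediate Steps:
$Q = - \frac{1928515}{736098}$ ($Q = 2339 \left(- \frac{1}{1254}\right) - \frac{443}{587} = - \frac{2339}{1254} - \frac{443}{587} = - \frac{1928515}{736098} \approx -2.6199$)
$Q B{\left(5 \left(-5\right) t{\left(2 \right)} \right)} = - \frac{1928515 \cdot 5 \left(-5\right) 2^{2}}{736098} = - \frac{1928515 \left(\left(-25\right) 4\right)}{736098} = \left(- \frac{1928515}{736098}\right) \left(-100\right) = \frac{96425750}{368049}$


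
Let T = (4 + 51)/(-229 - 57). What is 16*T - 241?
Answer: -3173/13 ≈ -244.08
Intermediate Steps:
T = -5/26 (T = 55/(-286) = 55*(-1/286) = -5/26 ≈ -0.19231)
16*T - 241 = 16*(-5/26) - 241 = -40/13 - 241 = -3173/13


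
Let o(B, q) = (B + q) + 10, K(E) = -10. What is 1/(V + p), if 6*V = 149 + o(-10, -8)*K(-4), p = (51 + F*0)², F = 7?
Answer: 6/15835 ≈ 0.00037891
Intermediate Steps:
o(B, q) = 10 + B + q
p = 2601 (p = (51 + 7*0)² = (51 + 0)² = 51² = 2601)
V = 229/6 (V = (149 + (10 - 10 - 8)*(-10))/6 = (149 - 8*(-10))/6 = (149 + 80)/6 = (⅙)*229 = 229/6 ≈ 38.167)
1/(V + p) = 1/(229/6 + 2601) = 1/(15835/6) = 6/15835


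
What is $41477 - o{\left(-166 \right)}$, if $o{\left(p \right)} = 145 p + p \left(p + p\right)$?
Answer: $10435$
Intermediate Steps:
$o{\left(p \right)} = 2 p^{2} + 145 p$ ($o{\left(p \right)} = 145 p + p 2 p = 145 p + 2 p^{2} = 2 p^{2} + 145 p$)
$41477 - o{\left(-166 \right)} = 41477 - - 166 \left(145 + 2 \left(-166\right)\right) = 41477 - - 166 \left(145 - 332\right) = 41477 - \left(-166\right) \left(-187\right) = 41477 - 31042 = 10435$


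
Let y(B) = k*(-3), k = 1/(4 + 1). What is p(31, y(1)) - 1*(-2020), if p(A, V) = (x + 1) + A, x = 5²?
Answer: 2077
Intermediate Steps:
k = ⅕ (k = 1/5 = ⅕ ≈ 0.20000)
x = 25
y(B) = -⅗ (y(B) = (⅕)*(-3) = -⅗)
p(A, V) = 26 + A (p(A, V) = (25 + 1) + A = 26 + A)
p(31, y(1)) - 1*(-2020) = (26 + 31) - 1*(-2020) = 57 + 2020 = 2077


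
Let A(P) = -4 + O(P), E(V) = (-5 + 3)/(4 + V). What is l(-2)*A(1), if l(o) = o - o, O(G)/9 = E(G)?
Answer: 0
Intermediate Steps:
E(V) = -2/(4 + V)
O(G) = -18/(4 + G) (O(G) = 9*(-2/(4 + G)) = -18/(4 + G))
l(o) = 0
A(P) = -4 - 18/(4 + P)
l(-2)*A(1) = 0*(2*(-17 - 2*1)/(4 + 1)) = 0*(2*(-17 - 2)/5) = 0*(2*(1/5)*(-19)) = 0*(-38/5) = 0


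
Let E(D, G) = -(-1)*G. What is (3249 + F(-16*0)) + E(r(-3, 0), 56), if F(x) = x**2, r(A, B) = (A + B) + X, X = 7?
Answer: 3305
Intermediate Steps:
r(A, B) = 7 + A + B (r(A, B) = (A + B) + 7 = 7 + A + B)
E(D, G) = G
(3249 + F(-16*0)) + E(r(-3, 0), 56) = (3249 + (-16*0)**2) + 56 = (3249 + 0**2) + 56 = (3249 + 0) + 56 = 3249 + 56 = 3305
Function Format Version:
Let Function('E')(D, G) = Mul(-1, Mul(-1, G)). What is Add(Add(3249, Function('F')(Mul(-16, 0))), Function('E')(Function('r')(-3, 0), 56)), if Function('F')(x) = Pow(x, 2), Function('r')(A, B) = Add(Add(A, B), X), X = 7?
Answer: 3305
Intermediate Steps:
Function('r')(A, B) = Add(7, A, B) (Function('r')(A, B) = Add(Add(A, B), 7) = Add(7, A, B))
Function('E')(D, G) = G
Add(Add(3249, Function('F')(Mul(-16, 0))), Function('E')(Function('r')(-3, 0), 56)) = Add(Add(3249, Pow(Mul(-16, 0), 2)), 56) = Add(Add(3249, Pow(0, 2)), 56) = Add(Add(3249, 0), 56) = Add(3249, 56) = 3305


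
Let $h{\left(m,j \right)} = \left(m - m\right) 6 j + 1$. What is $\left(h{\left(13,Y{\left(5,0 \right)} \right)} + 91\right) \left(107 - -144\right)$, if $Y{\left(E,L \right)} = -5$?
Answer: $23092$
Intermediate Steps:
$h{\left(m,j \right)} = 1$ ($h{\left(m,j \right)} = 0 \cdot 6 j + 1 = 0 + 1 = 1$)
$\left(h{\left(13,Y{\left(5,0 \right)} \right)} + 91\right) \left(107 - -144\right) = \left(1 + 91\right) \left(107 - -144\right) = 92 \left(107 + 144\right) = 92 \cdot 251 = 23092$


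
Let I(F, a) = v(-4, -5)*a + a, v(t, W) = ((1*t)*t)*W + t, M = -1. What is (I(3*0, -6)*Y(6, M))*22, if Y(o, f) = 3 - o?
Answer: -32868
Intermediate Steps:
v(t, W) = t + W*t² (v(t, W) = (t*t)*W + t = t²*W + t = W*t² + t = t + W*t²)
I(F, a) = -83*a (I(F, a) = (-4*(1 - 5*(-4)))*a + a = (-4*(1 + 20))*a + a = (-4*21)*a + a = -84*a + a = -83*a)
(I(3*0, -6)*Y(6, M))*22 = ((-83*(-6))*(3 - 1*6))*22 = (498*(3 - 6))*22 = (498*(-3))*22 = -1494*22 = -32868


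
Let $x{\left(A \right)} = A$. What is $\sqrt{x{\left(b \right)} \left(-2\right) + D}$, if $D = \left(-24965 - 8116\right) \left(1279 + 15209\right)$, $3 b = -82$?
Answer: $\frac{2 i \sqrt{1227238815}}{3} \approx 23355.0 i$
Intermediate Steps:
$b = - \frac{82}{3}$ ($b = \frac{1}{3} \left(-82\right) = - \frac{82}{3} \approx -27.333$)
$D = -545439528$ ($D = \left(-33081\right) 16488 = -545439528$)
$\sqrt{x{\left(b \right)} \left(-2\right) + D} = \sqrt{\left(- \frac{82}{3}\right) \left(-2\right) - 545439528} = \sqrt{\frac{164}{3} - 545439528} = \sqrt{- \frac{1636318420}{3}} = \frac{2 i \sqrt{1227238815}}{3}$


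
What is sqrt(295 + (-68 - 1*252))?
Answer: 5*I ≈ 5.0*I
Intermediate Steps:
sqrt(295 + (-68 - 1*252)) = sqrt(295 + (-68 - 252)) = sqrt(295 - 320) = sqrt(-25) = 5*I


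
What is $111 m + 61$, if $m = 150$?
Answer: $16711$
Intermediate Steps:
$111 m + 61 = 111 \cdot 150 + 61 = 16650 + 61 = 16711$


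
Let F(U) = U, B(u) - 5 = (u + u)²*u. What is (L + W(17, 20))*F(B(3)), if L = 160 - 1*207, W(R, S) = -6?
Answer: -5989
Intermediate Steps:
B(u) = 5 + 4*u³ (B(u) = 5 + (u + u)²*u = 5 + (2*u)²*u = 5 + (4*u²)*u = 5 + 4*u³)
L = -47 (L = 160 - 207 = -47)
(L + W(17, 20))*F(B(3)) = (-47 - 6)*(5 + 4*3³) = -53*(5 + 4*27) = -53*(5 + 108) = -53*113 = -5989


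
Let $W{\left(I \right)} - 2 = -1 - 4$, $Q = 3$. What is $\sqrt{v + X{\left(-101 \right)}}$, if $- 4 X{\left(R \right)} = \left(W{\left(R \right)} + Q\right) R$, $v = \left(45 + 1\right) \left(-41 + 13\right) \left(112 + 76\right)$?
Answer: $4 i \sqrt{15134} \approx 492.08 i$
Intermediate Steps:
$W{\left(I \right)} = -3$ ($W{\left(I \right)} = 2 - 5 = -3$)
$v = -242144$ ($v = 46 \left(-28\right) 188 = \left(-1288\right) 188 = -242144$)
$X{\left(R \right)} = 0$ ($X{\left(R \right)} = - \frac{\left(-3 + 3\right) R}{4} = - \frac{0 R}{4} = \left(- \frac{1}{4}\right) 0 = 0$)
$\sqrt{v + X{\left(-101 \right)}} = \sqrt{-242144 + 0} = \sqrt{-242144} = 4 i \sqrt{15134}$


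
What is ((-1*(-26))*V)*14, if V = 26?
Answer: 9464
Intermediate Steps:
((-1*(-26))*V)*14 = (-1*(-26)*26)*14 = (26*26)*14 = 676*14 = 9464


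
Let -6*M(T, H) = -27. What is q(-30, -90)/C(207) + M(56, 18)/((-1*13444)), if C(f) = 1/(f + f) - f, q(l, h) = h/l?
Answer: -34166169/2304220936 ≈ -0.014828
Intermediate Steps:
M(T, H) = 9/2 (M(T, H) = -⅙*(-27) = 9/2)
C(f) = 1/(2*f) - f
q(-30, -90)/C(207) + M(56, 18)/((-1*13444)) = (-90/(-30))/((½)/207 - 1*207) + 9/(2*((-1*13444))) = (-90*(-1/30))/((½)*(1/207) - 207) + (9/2)/(-13444) = 3/(1/414 - 207) + (9/2)*(-1/13444) = 3/(-85697/414) - 9/26888 = 3*(-414/85697) - 9/26888 = -1242/85697 - 9/26888 = -34166169/2304220936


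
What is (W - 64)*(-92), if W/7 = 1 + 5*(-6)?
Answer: 24564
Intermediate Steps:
W = -203 (W = 7*(1 + 5*(-6)) = 7*(1 - 30) = 7*(-29) = -203)
(W - 64)*(-92) = (-203 - 64)*(-92) = -267*(-92) = 24564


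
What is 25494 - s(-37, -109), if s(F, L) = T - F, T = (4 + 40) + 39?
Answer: 25374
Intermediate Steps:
T = 83 (T = 44 + 39 = 83)
s(F, L) = 83 - F
25494 - s(-37, -109) = 25494 - (83 - 1*(-37)) = 25494 - (83 + 37) = 25494 - 1*120 = 25494 - 120 = 25374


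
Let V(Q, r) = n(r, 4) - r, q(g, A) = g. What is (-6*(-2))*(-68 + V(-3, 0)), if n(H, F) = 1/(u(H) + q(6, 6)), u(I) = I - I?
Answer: -814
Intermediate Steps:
u(I) = 0
n(H, F) = ⅙ (n(H, F) = 1/(0 + 6) = 1/6 = ⅙)
V(Q, r) = ⅙ - r
(-6*(-2))*(-68 + V(-3, 0)) = (-6*(-2))*(-68 + (⅙ - 1*0)) = 12*(-68 + (⅙ + 0)) = 12*(-68 + ⅙) = 12*(-407/6) = -814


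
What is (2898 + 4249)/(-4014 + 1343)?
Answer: -7147/2671 ≈ -2.6758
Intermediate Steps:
(2898 + 4249)/(-4014 + 1343) = 7147/(-2671) = 7147*(-1/2671) = -7147/2671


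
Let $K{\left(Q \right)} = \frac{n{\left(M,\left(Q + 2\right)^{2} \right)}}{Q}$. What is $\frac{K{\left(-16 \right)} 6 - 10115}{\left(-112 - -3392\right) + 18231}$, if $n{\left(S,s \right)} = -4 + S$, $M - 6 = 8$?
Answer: $- \frac{40475}{86044} \approx -0.4704$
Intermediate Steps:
$M = 14$ ($M = 6 + 8 = 14$)
$K{\left(Q \right)} = \frac{10}{Q}$ ($K{\left(Q \right)} = \frac{-4 + 14}{Q} = \frac{10}{Q}$)
$\frac{K{\left(-16 \right)} 6 - 10115}{\left(-112 - -3392\right) + 18231} = \frac{\frac{10}{-16} \cdot 6 - 10115}{\left(-112 - -3392\right) + 18231} = \frac{10 \left(- \frac{1}{16}\right) 6 - 10115}{\left(-112 + 3392\right) + 18231} = \frac{\left(- \frac{5}{8}\right) 6 - 10115}{3280 + 18231} = \frac{- \frac{15}{4} - 10115}{21511} = \left(- \frac{40475}{4}\right) \frac{1}{21511} = - \frac{40475}{86044}$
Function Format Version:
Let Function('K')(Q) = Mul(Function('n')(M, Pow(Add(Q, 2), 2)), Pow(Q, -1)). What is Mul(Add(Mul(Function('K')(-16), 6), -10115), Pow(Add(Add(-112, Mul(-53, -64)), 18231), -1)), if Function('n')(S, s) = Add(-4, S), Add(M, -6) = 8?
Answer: Rational(-40475, 86044) ≈ -0.47040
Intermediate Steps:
M = 14 (M = Add(6, 8) = 14)
Function('K')(Q) = Mul(10, Pow(Q, -1)) (Function('K')(Q) = Mul(Add(-4, 14), Pow(Q, -1)) = Mul(10, Pow(Q, -1)))
Mul(Add(Mul(Function('K')(-16), 6), -10115), Pow(Add(Add(-112, Mul(-53, -64)), 18231), -1)) = Mul(Add(Mul(Mul(10, Pow(-16, -1)), 6), -10115), Pow(Add(Add(-112, Mul(-53, -64)), 18231), -1)) = Mul(Add(Mul(Mul(10, Rational(-1, 16)), 6), -10115), Pow(Add(Add(-112, 3392), 18231), -1)) = Mul(Add(Mul(Rational(-5, 8), 6), -10115), Pow(Add(3280, 18231), -1)) = Mul(Add(Rational(-15, 4), -10115), Pow(21511, -1)) = Mul(Rational(-40475, 4), Rational(1, 21511)) = Rational(-40475, 86044)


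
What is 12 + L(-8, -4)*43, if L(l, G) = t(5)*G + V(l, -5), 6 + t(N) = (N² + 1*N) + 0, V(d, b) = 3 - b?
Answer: -3772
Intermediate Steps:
t(N) = -6 + N + N² (t(N) = -6 + ((N² + 1*N) + 0) = -6 + ((N² + N) + 0) = -6 + ((N + N²) + 0) = -6 + (N + N²) = -6 + N + N²)
L(l, G) = 8 + 24*G (L(l, G) = (-6 + 5 + 5²)*G + (3 - 1*(-5)) = (-6 + 5 + 25)*G + (3 + 5) = 24*G + 8 = 8 + 24*G)
12 + L(-8, -4)*43 = 12 + (8 + 24*(-4))*43 = 12 + (8 - 96)*43 = 12 - 88*43 = 12 - 3784 = -3772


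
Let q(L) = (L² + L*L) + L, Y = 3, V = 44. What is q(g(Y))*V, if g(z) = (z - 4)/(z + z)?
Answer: -44/9 ≈ -4.8889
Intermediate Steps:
g(z) = (-4 + z)/(2*z) (g(z) = (-4 + z)/((2*z)) = (-4 + z)*(1/(2*z)) = (-4 + z)/(2*z))
q(L) = L + 2*L² (q(L) = (L² + L²) + L = 2*L² + L = L + 2*L²)
q(g(Y))*V = (((½)*(-4 + 3)/3)*(1 + 2*((½)*(-4 + 3)/3)))*44 = (((½)*(⅓)*(-1))*(1 + 2*((½)*(⅓)*(-1))))*44 = -(1 + 2*(-⅙))/6*44 = -(1 - ⅓)/6*44 = -⅙*⅔*44 = -⅑*44 = -44/9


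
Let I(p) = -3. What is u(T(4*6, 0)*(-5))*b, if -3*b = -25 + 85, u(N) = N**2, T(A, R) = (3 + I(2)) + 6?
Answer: -18000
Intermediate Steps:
T(A, R) = 6 (T(A, R) = (3 - 3) + 6 = 0 + 6 = 6)
b = -20 (b = -(-25 + 85)/3 = -1/3*60 = -20)
u(T(4*6, 0)*(-5))*b = (6*(-5))**2*(-20) = (-30)**2*(-20) = 900*(-20) = -18000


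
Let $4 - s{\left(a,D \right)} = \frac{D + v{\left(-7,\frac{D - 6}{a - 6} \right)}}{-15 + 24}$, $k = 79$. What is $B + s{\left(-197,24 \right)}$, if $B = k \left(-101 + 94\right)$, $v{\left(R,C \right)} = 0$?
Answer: $- \frac{1655}{3} \approx -551.67$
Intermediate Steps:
$s{\left(a,D \right)} = 4 - \frac{D}{9}$ ($s{\left(a,D \right)} = 4 - \frac{D + 0}{-15 + 24} = 4 - \frac{D}{9}$)
$B = -553$ ($B = 79 \left(-101 + 94\right) = 79 \left(-7\right) = -553$)
$B + s{\left(-197,24 \right)} = -553 + \left(4 - \frac{8}{3}\right) = -553 + \frac{4}{3} = - \frac{1655}{3}$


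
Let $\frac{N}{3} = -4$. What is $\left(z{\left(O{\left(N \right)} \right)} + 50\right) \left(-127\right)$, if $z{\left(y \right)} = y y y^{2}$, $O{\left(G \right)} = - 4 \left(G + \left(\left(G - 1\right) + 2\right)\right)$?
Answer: $-9098196942$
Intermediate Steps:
$N = -12$ ($N = 3 \left(-4\right) = -12$)
$O{\left(G \right)} = -4 - 8 G$ ($O{\left(G \right)} = - 4 \left(G + \left(\left(-1 + G\right) + 2\right)\right) = - 4 \left(G + \left(1 + G\right)\right) = - 4 \left(1 + 2 G\right) = -4 - 8 G$)
$z{\left(y \right)} = y^{4}$ ($z{\left(y \right)} = y^{2} y^{2} = y^{4}$)
$\left(z{\left(O{\left(N \right)} \right)} + 50\right) \left(-127\right) = \left(\left(-4 - -96\right)^{4} + 50\right) \left(-127\right) = \left(\left(-4 + 96\right)^{4} + 50\right) \left(-127\right) = \left(92^{4} + 50\right) \left(-127\right) = \left(71639296 + 50\right) \left(-127\right) = 71639346 \left(-127\right) = -9098196942$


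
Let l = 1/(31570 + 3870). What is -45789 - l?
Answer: -1622762161/35440 ≈ -45789.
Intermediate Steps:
l = 1/35440 ≈ 2.8217e-5
-45789 - l = -45789 - 1*1/35440 = -45789 - 1/35440 = -1622762161/35440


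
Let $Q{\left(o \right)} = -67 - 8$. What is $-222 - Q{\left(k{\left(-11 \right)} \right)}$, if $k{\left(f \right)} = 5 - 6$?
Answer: $-147$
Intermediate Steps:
$k{\left(f \right)} = -1$
$Q{\left(o \right)} = -75$
$-222 - Q{\left(k{\left(-11 \right)} \right)} = -222 - -75 = -222 + 75 = -147$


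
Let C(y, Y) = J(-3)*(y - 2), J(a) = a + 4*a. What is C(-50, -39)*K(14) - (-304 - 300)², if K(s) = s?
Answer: -353896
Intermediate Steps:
J(a) = 5*a
C(y, Y) = 30 - 15*y (C(y, Y) = (5*(-3))*(y - 2) = -15*(-2 + y) = 30 - 15*y)
C(-50, -39)*K(14) - (-304 - 300)² = (30 - 15*(-50))*14 - (-304 - 300)² = (30 + 750)*14 - 1*(-604)² = 780*14 - 1*364816 = 10920 - 364816 = -353896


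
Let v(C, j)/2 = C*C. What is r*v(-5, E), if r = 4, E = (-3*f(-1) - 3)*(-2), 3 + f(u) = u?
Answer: 200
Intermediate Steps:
f(u) = -3 + u
E = -18 (E = (-3*(-3 - 1) - 3)*(-2) = (-3*(-4) - 3)*(-2) = (12 - 3)*(-2) = 9*(-2) = -18)
v(C, j) = 2*C² (v(C, j) = 2*(C*C) = 2*C²)
r*v(-5, E) = 4*(2*(-5)²) = 4*(2*25) = 4*50 = 200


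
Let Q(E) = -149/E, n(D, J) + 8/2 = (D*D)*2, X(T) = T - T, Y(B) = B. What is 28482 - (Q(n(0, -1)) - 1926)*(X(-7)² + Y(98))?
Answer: 427159/2 ≈ 2.1358e+5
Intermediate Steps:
X(T) = 0
n(D, J) = -4 + 2*D² (n(D, J) = -4 + (D*D)*2 = -4 + D²*2 = -4 + 2*D²)
28482 - (Q(n(0, -1)) - 1926)*(X(-7)² + Y(98)) = 28482 - (-149/(-4 + 2*0²) - 1926)*(0² + 98) = 28482 - (-149/(-4 + 2*0) - 1926)*(0 + 98) = 28482 - (-149/(-4 + 0) - 1926)*98 = 28482 - (-149/(-4) - 1926)*98 = 28482 - (-149*(-¼) - 1926)*98 = 28482 - (149/4 - 1926)*98 = 28482 - (-7555)*98/4 = 28482 - 1*(-370195/2) = 28482 + 370195/2 = 427159/2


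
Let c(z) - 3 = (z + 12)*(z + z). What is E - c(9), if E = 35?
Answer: -346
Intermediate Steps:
c(z) = 3 + 2*z*(12 + z) (c(z) = 3 + (z + 12)*(z + z) = 3 + (12 + z)*(2*z) = 3 + 2*z*(12 + z))
E - c(9) = 35 - (3 + 2*9**2 + 24*9) = 35 - (3 + 2*81 + 216) = 35 - (3 + 162 + 216) = 35 - 1*381 = 35 - 381 = -346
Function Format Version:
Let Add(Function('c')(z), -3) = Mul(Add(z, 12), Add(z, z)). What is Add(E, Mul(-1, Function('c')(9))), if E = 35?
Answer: -346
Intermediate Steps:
Function('c')(z) = Add(3, Mul(2, z, Add(12, z))) (Function('c')(z) = Add(3, Mul(Add(z, 12), Add(z, z))) = Add(3, Mul(Add(12, z), Mul(2, z))) = Add(3, Mul(2, z, Add(12, z))))
Add(E, Mul(-1, Function('c')(9))) = Add(35, Mul(-1, Add(3, Mul(2, Pow(9, 2)), Mul(24, 9)))) = Add(35, Mul(-1, Add(3, Mul(2, 81), 216))) = Add(35, Mul(-1, Add(3, 162, 216))) = Add(35, Mul(-1, 381)) = Add(35, -381) = -346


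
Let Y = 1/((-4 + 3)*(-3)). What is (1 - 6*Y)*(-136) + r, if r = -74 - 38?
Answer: 24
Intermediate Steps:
r = -112
Y = ⅓ (Y = 1/(-1*(-3)) = 1/3 = ⅓ ≈ 0.33333)
(1 - 6*Y)*(-136) + r = (1 - 6*⅓)*(-136) - 112 = (1 - 2)*(-136) - 112 = -1*(-136) - 112 = 136 - 112 = 24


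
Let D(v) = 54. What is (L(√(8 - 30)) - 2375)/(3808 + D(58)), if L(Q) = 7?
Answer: -1184/1931 ≈ -0.61315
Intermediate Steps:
(L(√(8 - 30)) - 2375)/(3808 + D(58)) = (7 - 2375)/(3808 + 54) = -2368/3862 = -2368*1/3862 = -1184/1931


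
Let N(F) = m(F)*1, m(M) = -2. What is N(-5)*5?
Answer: -10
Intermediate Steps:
N(F) = -2 (N(F) = -2*1 = -2)
N(-5)*5 = -2*5 = -10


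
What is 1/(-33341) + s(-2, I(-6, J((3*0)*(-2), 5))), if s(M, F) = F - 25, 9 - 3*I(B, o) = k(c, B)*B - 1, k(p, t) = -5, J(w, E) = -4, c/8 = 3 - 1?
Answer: -3167398/100023 ≈ -31.667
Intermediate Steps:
c = 16 (c = 8*(3 - 1) = 8*2 = 16)
I(B, o) = 10/3 + 5*B/3 (I(B, o) = 3 - (-5*B - 1)/3 = 3 - (-1 - 5*B)/3 = 3 + (⅓ + 5*B/3) = 10/3 + 5*B/3)
s(M, F) = -25 + F
1/(-33341) + s(-2, I(-6, J((3*0)*(-2), 5))) = 1/(-33341) + (-25 + (10/3 + (5/3)*(-6))) = -1/33341 + (-25 + (10/3 - 10)) = -1/33341 + (-25 - 20/3) = -1/33341 - 95/3 = -3167398/100023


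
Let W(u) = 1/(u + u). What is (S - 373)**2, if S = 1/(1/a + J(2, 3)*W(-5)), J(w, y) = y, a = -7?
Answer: 135326689/961 ≈ 1.4082e+5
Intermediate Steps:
W(u) = 1/(2*u)
S = -70/31 (S = 1/(1/(-7) + 3*((1/2)/(-5))) = 1/(-1/7 + 3*((1/2)*(-1/5))) = 1/(-1/7 + 3*(-1/10)) = 1/(-1/7 - 3/10) = 1/(-31/70) = -70/31 ≈ -2.2581)
(S - 373)**2 = (-70/31 - 373)**2 = (-11633/31)**2 = 135326689/961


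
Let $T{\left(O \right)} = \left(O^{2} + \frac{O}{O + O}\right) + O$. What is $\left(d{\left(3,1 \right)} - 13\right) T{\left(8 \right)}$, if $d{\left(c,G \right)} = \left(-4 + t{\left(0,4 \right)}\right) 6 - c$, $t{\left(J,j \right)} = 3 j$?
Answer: $2320$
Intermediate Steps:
$d{\left(c,G \right)} = 48 - c$ ($d{\left(c,G \right)} = \left(-4 + 3 \cdot 4\right) 6 - c = \left(-4 + 12\right) 6 - c = 8 \cdot 6 - c = 48 - c$)
$T{\left(O \right)} = \frac{1}{2} + O + O^{2}$ ($T{\left(O \right)} = \left(O^{2} + \frac{O}{2 O}\right) + O = \left(O^{2} + \frac{1}{2 O} O\right) + O = \left(O^{2} + \frac{1}{2}\right) + O = \left(\frac{1}{2} + O^{2}\right) + O = \frac{1}{2} + O + O^{2}$)
$\left(d{\left(3,1 \right)} - 13\right) T{\left(8 \right)} = \left(\left(48 - 3\right) - 13\right) \left(\frac{1}{2} + 8 + 8^{2}\right) = \left(\left(48 - 3\right) - 13\right) \left(\frac{1}{2} + 8 + 64\right) = \left(45 - 13\right) \frac{145}{2} = 32 \cdot \frac{145}{2} = 2320$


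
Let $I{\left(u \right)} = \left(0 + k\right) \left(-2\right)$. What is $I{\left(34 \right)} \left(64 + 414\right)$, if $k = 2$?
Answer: $-1912$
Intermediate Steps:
$I{\left(u \right)} = -4$ ($I{\left(u \right)} = \left(0 + 2\right) \left(-2\right) = 2 \left(-2\right) = -4$)
$I{\left(34 \right)} \left(64 + 414\right) = - 4 \left(64 + 414\right) = \left(-4\right) 478 = -1912$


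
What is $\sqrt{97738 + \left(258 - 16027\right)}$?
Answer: $\sqrt{81969} \approx 286.3$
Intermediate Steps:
$\sqrt{97738 + \left(258 - 16027\right)} = \sqrt{97738 - 15769} = \sqrt{81969}$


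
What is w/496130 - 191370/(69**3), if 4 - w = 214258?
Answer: -27554794231/27163861695 ≈ -1.0144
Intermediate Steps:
w = -214254 (w = 4 - 1*214258 = 4 - 214258 = -214254)
w/496130 - 191370/(69**3) = -214254/496130 - 191370/(69**3) = -214254*1/496130 - 191370/328509 = -107127/248065 - 191370*1/328509 = -107127/248065 - 63790/109503 = -27554794231/27163861695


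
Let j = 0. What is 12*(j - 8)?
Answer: -96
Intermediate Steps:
12*(j - 8) = 12*(0 - 8) = 12*(-8) = -96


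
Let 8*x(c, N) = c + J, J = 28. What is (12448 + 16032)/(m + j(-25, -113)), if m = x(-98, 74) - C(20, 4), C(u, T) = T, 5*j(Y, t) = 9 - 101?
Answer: -6400/7 ≈ -914.29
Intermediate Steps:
j(Y, t) = -92/5 (j(Y, t) = (9 - 101)/5 = (⅕)*(-92) = -92/5)
x(c, N) = 7/2 + c/8 (x(c, N) = (c + 28)/8 = (28 + c)/8 = 7/2 + c/8)
m = -51/4 (m = (7/2 + (⅛)*(-98)) - 1*4 = (7/2 - 49/4) - 4 = -35/4 - 4 = -51/4 ≈ -12.750)
(12448 + 16032)/(m + j(-25, -113)) = (12448 + 16032)/(-51/4 - 92/5) = 28480/(-623/20) = 28480*(-20/623) = -6400/7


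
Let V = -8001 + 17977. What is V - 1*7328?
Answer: 2648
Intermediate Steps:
V = 9976
V - 1*7328 = 9976 - 1*7328 = 9976 - 7328 = 2648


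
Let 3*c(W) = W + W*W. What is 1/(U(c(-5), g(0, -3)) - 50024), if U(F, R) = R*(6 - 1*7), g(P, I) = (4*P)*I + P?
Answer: -1/50024 ≈ -1.9990e-5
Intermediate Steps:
c(W) = W/3 + W²/3 (c(W) = (W + W*W)/3 = (W + W²)/3 = W/3 + W²/3)
g(P, I) = P + 4*I*P (g(P, I) = 4*I*P + P = P + 4*I*P)
U(F, R) = -R (U(F, R) = R*(6 - 7) = R*(-1) = -R)
1/(U(c(-5), g(0, -3)) - 50024) = 1/(-0*(1 + 4*(-3)) - 50024) = 1/(-0*(1 - 12) - 50024) = 1/(-0*(-11) - 50024) = 1/(-1*0 - 50024) = 1/(0 - 50024) = 1/(-50024) = -1/50024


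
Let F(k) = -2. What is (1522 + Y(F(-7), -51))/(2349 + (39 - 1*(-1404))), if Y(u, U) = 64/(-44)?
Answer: 8363/20856 ≈ 0.40099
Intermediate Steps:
Y(u, U) = -16/11 (Y(u, U) = 64*(-1/44) = -16/11)
(1522 + Y(F(-7), -51))/(2349 + (39 - 1*(-1404))) = (1522 - 16/11)/(2349 + (39 - 1*(-1404))) = 16726/(11*(2349 + (39 + 1404))) = 16726/(11*(2349 + 1443)) = (16726/11)/3792 = (16726/11)*(1/3792) = 8363/20856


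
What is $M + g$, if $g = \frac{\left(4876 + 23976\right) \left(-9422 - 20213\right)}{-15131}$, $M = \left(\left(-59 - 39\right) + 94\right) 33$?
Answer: $\frac{853031728}{15131} \approx 56376.0$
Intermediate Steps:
$M = -132$ ($M = \left(-98 + 94\right) 33 = \left(-4\right) 33 = -132$)
$g = \frac{855029020}{15131}$ ($g = 28852 \left(-29635\right) \left(- \frac{1}{15131}\right) = \left(-855029020\right) \left(- \frac{1}{15131}\right) = \frac{855029020}{15131} \approx 56508.0$)
$M + g = -132 + \frac{855029020}{15131} = \frac{853031728}{15131}$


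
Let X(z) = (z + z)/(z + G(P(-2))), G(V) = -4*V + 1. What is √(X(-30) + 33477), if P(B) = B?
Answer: √1640513/7 ≈ 182.98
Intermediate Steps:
G(V) = 1 - 4*V
X(z) = 2*z/(9 + z) (X(z) = (z + z)/(z + (1 - 4*(-2))) = (2*z)/(z + (1 + 8)) = (2*z)/(z + 9) = (2*z)/(9 + z) = 2*z/(9 + z))
√(X(-30) + 33477) = √(2*(-30)/(9 - 30) + 33477) = √(2*(-30)/(-21) + 33477) = √(2*(-30)*(-1/21) + 33477) = √(20/7 + 33477) = √(234359/7) = √1640513/7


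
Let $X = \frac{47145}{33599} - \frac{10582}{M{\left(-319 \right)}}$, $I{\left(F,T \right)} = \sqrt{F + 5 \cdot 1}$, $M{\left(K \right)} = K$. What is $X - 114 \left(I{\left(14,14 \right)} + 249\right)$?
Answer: $- \frac{27624805763}{974371} - 114 \sqrt{19} \approx -28848.0$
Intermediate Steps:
$I{\left(F,T \right)} = \sqrt{5 + F}$ ($I{\left(F,T \right)} = \sqrt{F + 5} = \sqrt{5 + F}$)
$X = \frac{33689443}{974371}$ ($X = \frac{47145}{33599} - \frac{10582}{-319} = 47145 \cdot \frac{1}{33599} - - \frac{962}{29} = \frac{47145}{33599} + \frac{962}{29} = \frac{33689443}{974371} \approx 34.576$)
$X - 114 \left(I{\left(14,14 \right)} + 249\right) = \frac{33689443}{974371} - 114 \left(\sqrt{5 + 14} + 249\right) = \frac{33689443}{974371} - 114 \left(\sqrt{19} + 249\right) = \frac{33689443}{974371} - 114 \left(249 + \sqrt{19}\right) = \frac{33689443}{974371} - \left(28386 + 114 \sqrt{19}\right) = - \frac{27624805763}{974371} - 114 \sqrt{19}$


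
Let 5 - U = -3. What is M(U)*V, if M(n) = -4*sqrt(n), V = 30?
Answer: -240*sqrt(2) ≈ -339.41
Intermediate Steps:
U = 8 (U = 5 - 1*(-3) = 5 + 3 = 8)
M(U)*V = -8*sqrt(2)*30 = -240*sqrt(2)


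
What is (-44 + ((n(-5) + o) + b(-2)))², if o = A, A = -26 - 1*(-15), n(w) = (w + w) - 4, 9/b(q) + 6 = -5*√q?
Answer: 9*(6569*I + 32430*√2)/(2*(7*I + 30*√2)) ≈ 4847.5 - 103.05*I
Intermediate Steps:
b(q) = 9/(-6 - 5*√q)
n(w) = -4 + 2*w (n(w) = 2*w - 4 = -4 + 2*w)
A = -11 (A = -26 + 15 = -11)
o = -11
(-44 + ((n(-5) + o) + b(-2)))² = (-44 + (((-4 + 2*(-5)) - 11) - 9/(6 + 5*√(-2))))² = (-44 + (((-4 - 10) - 11) - 9/(6 + 5*(I*√2))))² = (-44 + ((-14 - 11) - 9/(6 + 5*I*√2)))² = (-44 + (-25 - 9/(6 + 5*I*√2)))² = (-69 - 9/(6 + 5*I*√2))²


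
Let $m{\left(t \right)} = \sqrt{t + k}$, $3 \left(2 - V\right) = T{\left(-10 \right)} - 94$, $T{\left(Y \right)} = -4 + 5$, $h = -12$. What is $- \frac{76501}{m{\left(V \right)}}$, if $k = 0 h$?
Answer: $- \frac{76501 \sqrt{33}}{33} \approx -13317.0$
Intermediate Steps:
$T{\left(Y \right)} = 1$
$V = 33$ ($V = 2 - \frac{1 - 94}{3} = 2 - -31 = 2 + 31 = 33$)
$k = 0$ ($k = 0 \left(-12\right) = 0$)
$m{\left(t \right)} = \sqrt{t}$ ($m{\left(t \right)} = \sqrt{t + 0} = \sqrt{t}$)
$- \frac{76501}{m{\left(V \right)}} = - \frac{76501}{\sqrt{33}} = - 76501 \frac{\sqrt{33}}{33} = - \frac{76501 \sqrt{33}}{33}$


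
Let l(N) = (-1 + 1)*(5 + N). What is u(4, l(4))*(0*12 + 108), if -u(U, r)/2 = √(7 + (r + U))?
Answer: -216*√11 ≈ -716.39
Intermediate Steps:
l(N) = 0 (l(N) = 0*(5 + N) = 0)
u(U, r) = -2*√(7 + U + r) (u(U, r) = -2*√(7 + (r + U)) = -2*√(7 + (U + r)) = -2*√(7 + U + r))
u(4, l(4))*(0*12 + 108) = (-2*√(7 + 4 + 0))*(0*12 + 108) = (-2*√11)*(0 + 108) = -2*√11*108 = -216*√11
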